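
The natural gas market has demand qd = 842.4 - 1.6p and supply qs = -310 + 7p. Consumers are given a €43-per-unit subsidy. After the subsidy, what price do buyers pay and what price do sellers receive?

Buyers pay €99; sellers receive €142

Pre-subsidy: 842.4 - 1.6p = -310 + 7p gives p* = 134, q* = 628.
With the rebate, buyers effectively pay pb = ps − 43, where ps is the price sellers receive.
Demand in terms of ps becomes qd = 842.4 − 1.6(ps − 43) = 911.2 - 1.6ps. Setting this equal to supply: 911.2 - 1.6ps = -310 + 7ps, so ps = 142.
Buyers pay pb = 142 − 43 = 99; q' = -310 + 7·142 = 684.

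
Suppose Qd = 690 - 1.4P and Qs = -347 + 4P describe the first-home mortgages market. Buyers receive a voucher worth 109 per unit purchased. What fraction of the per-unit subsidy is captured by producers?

Pre-subsidy: 690 - 1.4P = -347 + 4P gives P* = 5185/27, Q* = 11371/27.
With the rebate, buyers effectively pay Pb = Ps − 109, where Ps is the price sellers receive.
Demand in terms of Ps becomes Qd = 690 − 1.4(Ps − 109) = 842.6 - 1.4Ps. Setting this equal to supply: 842.6 - 1.4Ps = -347 + 4Ps, so Ps = 5948/27.
Buyers pay Pb = 5948/27 − 109 = 3005/27; Q' = -347 + 4·(5948/27) = 14423/27.
Buyers' price falls by P* − Pb = 5185/27 − 3005/27 = 2180/27; sellers' price rises by Ps − P* = 5948/27 − 5185/27 = 763/27.
So producers capture (763/27)/109 = 7/27 of each unit of subsidy.

Producer share = 7/27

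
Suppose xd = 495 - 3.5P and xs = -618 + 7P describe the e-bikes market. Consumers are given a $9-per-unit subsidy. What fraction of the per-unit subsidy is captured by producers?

Producer share = 1/3

Pre-subsidy: 495 - 3.5P = -618 + 7P gives P* = 106, x* = 124.
With the rebate, buyers effectively pay Pb = Ps − 9, where Ps is the price sellers receive.
Demand in terms of Ps becomes xd = 495 − 3.5(Ps − 9) = 526.5 - 3.5Ps. Setting this equal to supply: 526.5 - 3.5Ps = -618 + 7Ps, so Ps = 109.
Buyers pay Pb = 109 − 9 = 100; x' = -618 + 7·109 = 145.
Buyers' price falls by P* − Pb = 106 − 100 = 6; sellers' price rises by Ps − P* = 109 − 106 = 3.
So producers capture 3/9 = 1/3 of each unit of subsidy.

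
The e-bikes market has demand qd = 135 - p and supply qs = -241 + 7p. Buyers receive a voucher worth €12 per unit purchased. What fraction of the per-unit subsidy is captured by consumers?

Pre-subsidy: 135 - p = -241 + 7p gives p* = 47, q* = 88.
With the rebate, buyers effectively pay pb = ps − 12, where ps is the price sellers receive.
Demand in terms of ps becomes qd = 135 − 1(ps − 12) = 147 - ps. Setting this equal to supply: 147 - ps = -241 + 7ps, so ps = 48.5.
Buyers pay pb = 48.5 − 12 = 36.5; q' = -241 + 7·48.5 = 98.5.
Buyers' price falls by p* − pb = 47 − 36.5 = 10.5; sellers' price rises by ps − p* = 48.5 − 47 = 1.5.
So consumers capture 10.5/12 = 0.875 of each unit of subsidy.

Consumer share = 0.875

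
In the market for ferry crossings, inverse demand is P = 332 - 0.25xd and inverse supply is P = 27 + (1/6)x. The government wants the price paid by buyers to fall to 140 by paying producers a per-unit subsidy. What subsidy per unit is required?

At a buyer price of 140, quantity demanded is 1328 − 4·140 = 768.
Sellers supply 768 only when they receive Ps = 27 + (1/6)·768 = 155.
s = Ps − Pb = 155 − 140 = 15.

Required subsidy s = 15 per unit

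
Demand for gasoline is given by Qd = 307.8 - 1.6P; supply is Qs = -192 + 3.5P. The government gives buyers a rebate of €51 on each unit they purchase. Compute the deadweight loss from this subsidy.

Pre-subsidy: 307.8 - 1.6P = -192 + 3.5P gives P* = 98, Q* = 151.
With the rebate, buyers effectively pay Pb = Ps − 51, where Ps is the price sellers receive.
Demand in terms of Ps becomes Qd = 307.8 − 1.6(Ps − 51) = 389.4 - 1.6Ps. Setting this equal to supply: 389.4 - 1.6Ps = -192 + 3.5Ps, so Ps = 114.
Buyers pay Pb = 114 − 51 = 63; Q' = -192 + 3.5·114 = 207.
The subsidy expands output by 207 − 151 = 56 past the efficient level; on those units the gap between marginal cost and willingness to pay runs from 0 up to 51.
DWL = ½ × 51 × 56 = 1428.

Deadweight loss = €1428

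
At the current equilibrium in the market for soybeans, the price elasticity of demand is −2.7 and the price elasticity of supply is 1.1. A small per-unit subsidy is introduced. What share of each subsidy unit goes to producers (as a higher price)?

Producer share = 27/38

For a small subsidy around the equilibrium, the benefit split depends on the relative slopes, which at a point are proportional to the elasticities.
Buyer share = εs/(εs + |εd|) = 1.1/(1.1 + 2.7) = 11/38; seller share = |εd|/(εs + |εd|) = 27/38.
So producers capture 27/38 of the subsidy.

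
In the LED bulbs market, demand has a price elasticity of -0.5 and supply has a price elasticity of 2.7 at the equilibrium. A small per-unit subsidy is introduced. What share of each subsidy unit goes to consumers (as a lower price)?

Consumer share = 0.84375

For a small subsidy around the equilibrium, the benefit split depends on the relative slopes, which at a point are proportional to the elasticities.
Buyer share = εs/(εs + |εd|) = 2.7/(2.7 + 0.5) = 0.84375; seller share = |εd|/(εs + |εd|) = 0.15625.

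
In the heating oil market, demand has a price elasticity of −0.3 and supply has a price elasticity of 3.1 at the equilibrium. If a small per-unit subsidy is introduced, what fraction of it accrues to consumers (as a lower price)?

For a small subsidy around the equilibrium, the benefit split depends on the relative slopes, which at a point are proportional to the elasticities.
Buyer share = εs/(εs + |εd|) = 3.1/(3.1 + 0.3) = 31/34; seller share = |εd|/(εs + |εd|) = 3/34.

Consumer share = 31/34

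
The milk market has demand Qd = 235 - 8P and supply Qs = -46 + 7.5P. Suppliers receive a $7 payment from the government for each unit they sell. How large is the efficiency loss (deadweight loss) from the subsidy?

Deadweight loss = 2940/31

Pre-subsidy: 235 - 8P = -46 + 7.5P gives P* = 562/31, Q* = 2789/31.
With the subsidy, sellers receive Ps = Pb + 7 for each unit, where Pb is the price buyers pay.
Supply in terms of Pb becomes Qs = -46 + 7.5(Pb + 7) = 6.5 + 7.5Pb. Setting this equal to demand: 235 - 8Pb = 6.5 + 7.5Pb, so Pb = 457/31.
Sellers receive Ps = 457/31 + 7 = 674/31; Q' = 235 − 8·(457/31) = 3629/31.
The subsidy expands output by 3629/31 − 2789/31 = 840/31 past the efficient level; on those units the gap between marginal cost and willingness to pay runs from 0 up to 7.
DWL = ½ × 7 × 840/31 = 2940/31.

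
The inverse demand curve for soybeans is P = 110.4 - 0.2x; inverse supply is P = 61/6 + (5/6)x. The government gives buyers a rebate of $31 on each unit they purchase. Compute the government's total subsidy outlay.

Pre-subsidy: 110.4 - 0.2x = 61/6 + (5/6)x gives x* = 97 and P* = 91.
With the rebate, buyers effectively pay Pb = Ps − 31, where Ps is the price sellers receive.
On the curves, Pb = 110.4 - 0.2x and Ps = 61/6 + (5/6)x; the wedge Ps − Pb = 31 gives 61/6 + (5/6)x − (110.4 - 0.2x) = 31, so x' = 127.
Then Pb = 110.4 − 0.2·127 = 85 and Ps = 61/6 + (5/6)·127 = 116.
Government outlay = subsidy × quantity = 31 × 127 = 3937.

Government cost = $3937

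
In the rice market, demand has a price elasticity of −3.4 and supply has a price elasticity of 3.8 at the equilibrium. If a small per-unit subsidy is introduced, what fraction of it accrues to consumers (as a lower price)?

Consumer share = 19/36

For a small subsidy around the equilibrium, the benefit split depends on the relative slopes, which at a point are proportional to the elasticities.
Buyer share = εs/(εs + |εd|) = 3.8/(3.8 + 3.4) = 19/36; seller share = |εd|/(εs + |εd|) = 17/36.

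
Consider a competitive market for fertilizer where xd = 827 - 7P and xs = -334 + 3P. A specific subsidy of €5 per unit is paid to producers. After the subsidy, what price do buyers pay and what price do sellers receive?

Buyers pay €114.6; sellers receive €119.6

Pre-subsidy: 827 - 7P = -334 + 3P gives P* = 116.1, x* = 14.3.
With the subsidy, sellers receive Ps = Pb + 5 for each unit, where Pb is the price buyers pay.
Supply in terms of Pb becomes xs = -334 + 3(Pb + 5) = -319 + 3Pb. Setting this equal to demand: 827 - 7Pb = -319 + 3Pb, so Pb = 114.6.
Sellers receive Ps = 114.6 + 5 = 119.6; x' = 827 − 7·114.6 = 24.8.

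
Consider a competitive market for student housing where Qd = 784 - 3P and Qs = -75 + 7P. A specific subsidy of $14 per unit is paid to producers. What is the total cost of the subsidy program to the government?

Government cost = $7779.8

Pre-subsidy: 784 - 3P = -75 + 7P gives P* = 85.9, Q* = 526.3.
With the subsidy, sellers receive Ps = Pb + 14 for each unit, where Pb is the price buyers pay.
Supply in terms of Pb becomes Qs = -75 + 7(Pb + 14) = 23 + 7Pb. Setting this equal to demand: 784 - 3Pb = 23 + 7Pb, so Pb = 76.1.
Sellers receive Ps = 76.1 + 14 = 90.1; Q' = 784 − 3·76.1 = 555.7.
Government outlay = subsidy × quantity = 14 × 555.7 = 7779.8.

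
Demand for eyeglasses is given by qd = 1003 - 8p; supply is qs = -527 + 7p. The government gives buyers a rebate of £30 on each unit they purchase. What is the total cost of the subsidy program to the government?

Government cost = £8970

Pre-subsidy: 1003 - 8p = -527 + 7p gives p* = 102, q* = 187.
With the rebate, buyers effectively pay pb = ps − 30, where ps is the price sellers receive.
Demand in terms of ps becomes qd = 1003 − 8(ps − 30) = 1243 - 8ps. Setting this equal to supply: 1243 - 8ps = -527 + 7ps, so ps = 118.
Buyers pay pb = 118 − 30 = 88; q' = -527 + 7·118 = 299.
Government outlay = subsidy × quantity = 30 × 299 = 8970.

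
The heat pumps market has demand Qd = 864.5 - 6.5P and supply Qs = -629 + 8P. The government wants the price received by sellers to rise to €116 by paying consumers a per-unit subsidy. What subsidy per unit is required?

At a seller price of 116, quantity supplied is -629 + 8·116 = 299.
Buyers absorb 299 only when they pay Pb with 864.5 − 6.5·Pb = 299, i.e. Pb = 87.
s = Ps − Pb = 116 − 87 = 29.

Required subsidy s = €29 per unit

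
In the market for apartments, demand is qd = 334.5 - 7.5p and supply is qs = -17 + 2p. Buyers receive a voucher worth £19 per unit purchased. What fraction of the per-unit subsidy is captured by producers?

Producer share = 15/19

Pre-subsidy: 334.5 - 7.5p = -17 + 2p gives p* = 37, q* = 57.
With the rebate, buyers effectively pay pb = ps − 19, where ps is the price sellers receive.
Demand in terms of ps becomes qd = 334.5 − 7.5(ps − 19) = 477 - 7.5ps. Setting this equal to supply: 477 - 7.5ps = -17 + 2ps, so ps = 52.
Buyers pay pb = 52 − 19 = 33; q' = -17 + 2·52 = 87.
Buyers' price falls by p* − pb = 37 − 33 = 4; sellers' price rises by ps − p* = 52 − 37 = 15.
So producers capture 15/19 = 15/19 of each unit of subsidy.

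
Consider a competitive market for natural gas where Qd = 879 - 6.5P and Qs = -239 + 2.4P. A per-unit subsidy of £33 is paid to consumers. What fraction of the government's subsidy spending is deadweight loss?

DWL / government spending = 2574/10709

Pre-subsidy: 879 - 6.5P = -239 + 2.4P gives P* = 11180/89, Q* = 5561/89.
With the rebate, buyers effectively pay Pb = Ps − 33, where Ps is the price sellers receive.
Demand in terms of Ps becomes Qd = 879 − 6.5(Ps − 33) = 1093.5 - 6.5Ps. Setting this equal to supply: 1093.5 - 6.5Ps = -239 + 2.4Ps, so Ps = 13325/89.
Buyers pay Pb = 13325/89 − 33 = 10388/89; Q' = -239 + 2.4·(13325/89) = 10709/89.
ΔCS = ½(5561/89 + 10709/89)(11180/89 − 10388/89) = 6442920/7921; ΔPS = ½(5561/89 + 10709/89)(13325/89 − 11180/89) = 17449575/7921.
Government spending = 33 × 10709/89 = 353397/89.
DWL = ½ × 33 × (10709/89 − 5561/89) = 84942/89; fraction = (84942/89) / (353397/89) = 2574/10709.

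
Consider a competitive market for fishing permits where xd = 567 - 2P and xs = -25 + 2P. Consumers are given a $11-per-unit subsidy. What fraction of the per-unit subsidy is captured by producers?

Producer share = 0.5

Pre-subsidy: 567 - 2P = -25 + 2P gives P* = 148, x* = 271.
With the rebate, buyers effectively pay Pb = Ps − 11, where Ps is the price sellers receive.
Demand in terms of Ps becomes xd = 567 − 2(Ps − 11) = 589 - 2Ps. Setting this equal to supply: 589 - 2Ps = -25 + 2Ps, so Ps = 153.5.
Buyers pay Pb = 153.5 − 11 = 142.5; x' = -25 + 2·153.5 = 282.
Buyers' price falls by P* − Pb = 148 − 142.5 = 5.5; sellers' price rises by Ps − P* = 153.5 − 148 = 5.5.
So producers capture 5.5/11 = 0.5 of each unit of subsidy.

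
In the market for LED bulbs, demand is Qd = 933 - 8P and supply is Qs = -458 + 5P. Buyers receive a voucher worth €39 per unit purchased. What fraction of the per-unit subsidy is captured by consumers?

Pre-subsidy: 933 - 8P = -458 + 5P gives P* = 107, Q* = 77.
With the rebate, buyers effectively pay Pb = Ps − 39, where Ps is the price sellers receive.
Demand in terms of Ps becomes Qd = 933 − 8(Ps − 39) = 1245 - 8Ps. Setting this equal to supply: 1245 - 8Ps = -458 + 5Ps, so Ps = 131.
Buyers pay Pb = 131 − 39 = 92; Q' = -458 + 5·131 = 197.
Buyers' price falls by P* − Pb = 107 − 92 = 15; sellers' price rises by Ps − P* = 131 − 107 = 24.
So consumers capture 15/39 = 5/13 of each unit of subsidy.

Consumer share = 5/13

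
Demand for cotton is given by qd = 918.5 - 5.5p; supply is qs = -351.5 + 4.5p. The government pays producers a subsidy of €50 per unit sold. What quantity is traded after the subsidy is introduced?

Pre-subsidy: 918.5 - 5.5p = -351.5 + 4.5p gives p* = 127, q* = 220.
With the subsidy, sellers receive ps = pb + 50 for each unit, where pb is the price buyers pay.
Supply in terms of pb becomes qs = -351.5 + 4.5(pb + 50) = -126.5 + 4.5pb. Setting this equal to demand: 918.5 - 5.5pb = -126.5 + 4.5pb, so pb = 104.5.
Sellers receive ps = 104.5 + 50 = 154.5; q' = 918.5 − 5.5·104.5 = 343.75.

q' = 343.75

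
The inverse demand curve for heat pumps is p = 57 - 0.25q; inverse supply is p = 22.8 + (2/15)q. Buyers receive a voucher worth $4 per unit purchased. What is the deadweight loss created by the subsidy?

Pre-subsidy: 57 - 0.25q = 22.8 + (2/15)q gives q* = 2052/23 and p* = 798/23.
With the rebate, buyers effectively pay pb = ps − 4, where ps is the price sellers receive.
On the curves, pb = 57 - 0.25q and ps = 22.8 + (2/15)q; the wedge ps − pb = 4 gives 22.8 + (2/15)q − (57 - 0.25q) = 4, so q' = 2292/23.
Then pb = 57 − 0.25·(2292/23) = 738/23 and ps = 22.8 + (2/15)·(2292/23) = 830/23.
The subsidy expands output by 2292/23 − 2052/23 = 240/23 past the efficient level; on those units the gap between marginal cost and willingness to pay runs from 0 up to 4.
DWL = ½ × 4 × 240/23 = 480/23.

Deadweight loss = 480/23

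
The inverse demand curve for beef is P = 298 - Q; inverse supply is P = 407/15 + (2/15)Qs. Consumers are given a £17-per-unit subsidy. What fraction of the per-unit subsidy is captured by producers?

Producer share = 2/17

Pre-subsidy: 298 - Q = 407/15 + (2/15)Q gives Q* = 239 and P* = 59.
With the rebate, buyers effectively pay Pb = Ps − 17, where Ps is the price sellers receive.
On the curves, Pb = 298 - Q and Ps = 407/15 + (2/15)Q; the wedge Ps − Pb = 17 gives 407/15 + (2/15)Q − (298 - Q) = 17, so Q' = 254.
Then Pb = 298 − 1·254 = 44 and Ps = 407/15 + (2/15)·254 = 61.
Buyers' price falls by P* − Pb = 59 − 44 = 15; sellers' price rises by Ps − P* = 61 − 59 = 2.
So producers capture 2/17 = 2/17 of each unit of subsidy.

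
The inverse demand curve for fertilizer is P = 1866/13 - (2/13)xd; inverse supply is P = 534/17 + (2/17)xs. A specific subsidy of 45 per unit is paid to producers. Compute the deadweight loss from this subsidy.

Pre-subsidy: 1866/13 - (2/13)x = 534/17 + (2/17)x gives x* = 413 and P* = 80.
With the subsidy, sellers receive Ps = Pb + 45 for each unit, where Pb is the price buyers pay.
On the curves, Pb = 1866/13 - (2/13)x and Ps = 534/17 + (2/17)x; the wedge Ps − Pb = 45 gives 534/17 + (2/17)x − (1866/13 - (2/13)x) = 45, so x' = 578.75.
Then Pb = 1866/13 − (2/13)·578.75 = 54.5 and Ps = 534/17 + (2/17)·578.75 = 99.5.
The subsidy expands output by 578.75 − 413 = 165.75 past the efficient level; on those units the gap between marginal cost and willingness to pay runs from 0 up to 45.
DWL = ½ × 45 × 165.75 = 3729.375.

Deadweight loss = 3729.375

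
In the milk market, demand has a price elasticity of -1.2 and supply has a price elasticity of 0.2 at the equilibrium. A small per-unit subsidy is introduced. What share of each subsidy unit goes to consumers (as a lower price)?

For a small subsidy around the equilibrium, the benefit split depends on the relative slopes, which at a point are proportional to the elasticities.
Buyer share = εs/(εs + |εd|) = 0.2/(0.2 + 1.2) = 1/7; seller share = |εd|/(εs + |εd|) = 6/7.

Consumer share = 1/7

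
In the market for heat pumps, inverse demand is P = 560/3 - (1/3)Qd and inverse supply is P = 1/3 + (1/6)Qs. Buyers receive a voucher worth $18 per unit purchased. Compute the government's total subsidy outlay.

Government cost = $7356

Pre-subsidy: 560/3 - (1/3)Q = 1/3 + (1/6)Q gives Q* = 1118/3 and P* = 562/9.
With the rebate, buyers effectively pay Pb = Ps − 18, where Ps is the price sellers receive.
On the curves, Pb = 560/3 - (1/3)Q and Ps = 1/3 + (1/6)Q; the wedge Ps − Pb = 18 gives 1/3 + (1/6)Q − (560/3 - (1/3)Q) = 18, so Q' = 1226/3.
Then Pb = 560/3 − (1/3)·(1226/3) = 454/9 and Ps = 1/3 + (1/6)·(1226/3) = 616/9.
Government outlay = subsidy × quantity = 18 × 1226/3 = 7356.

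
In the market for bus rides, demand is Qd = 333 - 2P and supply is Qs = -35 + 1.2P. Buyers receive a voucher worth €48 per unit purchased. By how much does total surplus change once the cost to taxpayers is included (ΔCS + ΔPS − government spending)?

Net change in total surplus = -€864

Pre-subsidy: 333 - 2P = -35 + 1.2P gives P* = 115, Q* = 103.
With the rebate, buyers effectively pay Pb = Ps − 48, where Ps is the price sellers receive.
Demand in terms of Ps becomes Qd = 333 − 2(Ps − 48) = 429 - 2Ps. Setting this equal to supply: 429 - 2Ps = -35 + 1.2Ps, so Ps = 145.
Buyers pay Pb = 145 − 48 = 97; Q' = -35 + 1.2·145 = 139.
ΔCS = ½(103 + 139)(115 − 97) = 2178; ΔPS = ½(103 + 139)(145 − 115) = 3630.
Government spending = 48 × 139 = 6672.
Net change = 2178 + 3630 − 6672 = -864. The loss equals the DWL triangle ½·48·36.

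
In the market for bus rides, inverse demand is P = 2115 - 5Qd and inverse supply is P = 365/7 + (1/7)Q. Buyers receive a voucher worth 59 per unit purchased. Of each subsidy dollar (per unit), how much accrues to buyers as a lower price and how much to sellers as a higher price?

Pre-subsidy: 2115 - 5Q = 365/7 + (1/7)Q gives Q* = 3610/9 and P* = 985/9.
With the rebate, buyers effectively pay Pb = Ps − 59, where Ps is the price sellers receive.
On the curves, Pb = 2115 - 5Q and Ps = 365/7 + (1/7)Q; the wedge Ps − Pb = 59 gives 365/7 + (1/7)Q − (2115 - 5Q) = 59, so Q' = 4951/12.
Then Pb = 2115 − 5·(4951/12) = 625/12 and Ps = 365/7 + (1/7)·(4951/12) = 1333/12.
Buyers' price falls by P* − Pb = 985/9 − 625/12 = 2065/36; sellers' price rises by Ps − P* = 1333/12 − 985/9 = 59/36.

Buyers gain 2065/36 per unit; sellers gain 59/36 per unit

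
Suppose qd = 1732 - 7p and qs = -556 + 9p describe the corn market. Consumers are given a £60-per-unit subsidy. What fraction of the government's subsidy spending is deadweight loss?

Pre-subsidy: 1732 - 7p = -556 + 9p gives p* = 143, q* = 731.
With the rebate, buyers effectively pay pb = ps − 60, where ps is the price sellers receive.
Demand in terms of ps becomes qd = 1732 − 7(ps − 60) = 2152 - 7ps. Setting this equal to supply: 2152 - 7ps = -556 + 9ps, so ps = 169.25.
Buyers pay pb = 169.25 − 60 = 109.25; q' = -556 + 9·169.25 = 967.25.
ΔCS = ½(731 + 967.25)(143 − 109.25) = 28657.96875; ΔPS = ½(731 + 967.25)(169.25 − 143) = 22289.53125.
Government spending = 60 × 967.25 = 58035.
DWL = ½ × 60 × (967.25 − 731) = 7087.5; fraction = 7087.5 / 58035 = 945/7738.

DWL / government spending = 945/7738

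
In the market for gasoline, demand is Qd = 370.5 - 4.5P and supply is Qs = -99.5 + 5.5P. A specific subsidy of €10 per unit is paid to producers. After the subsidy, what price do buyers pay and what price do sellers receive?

Buyers pay €41.5; sellers receive €51.5

Pre-subsidy: 370.5 - 4.5P = -99.5 + 5.5P gives P* = 47, Q* = 159.
With the subsidy, sellers receive Ps = Pb + 10 for each unit, where Pb is the price buyers pay.
Supply in terms of Pb becomes Qs = -99.5 + 5.5(Pb + 10) = -44.5 + 5.5Pb. Setting this equal to demand: 370.5 - 4.5Pb = -44.5 + 5.5Pb, so Pb = 41.5.
Sellers receive Ps = 41.5 + 10 = 51.5; Q' = 370.5 − 4.5·41.5 = 183.75.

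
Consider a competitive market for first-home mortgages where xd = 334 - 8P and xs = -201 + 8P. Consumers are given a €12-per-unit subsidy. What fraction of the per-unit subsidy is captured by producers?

Pre-subsidy: 334 - 8P = -201 + 8P gives P* = 33.4375, x* = 66.5.
With the rebate, buyers effectively pay Pb = Ps − 12, where Ps is the price sellers receive.
Demand in terms of Ps becomes xd = 334 − 8(Ps − 12) = 430 - 8Ps. Setting this equal to supply: 430 - 8Ps = -201 + 8Ps, so Ps = 39.4375.
Buyers pay Pb = 39.4375 − 12 = 27.4375; x' = -201 + 8·39.4375 = 114.5.
Buyers' price falls by P* − Pb = 33.4375 − 27.4375 = 6; sellers' price rises by Ps − P* = 39.4375 − 33.4375 = 6.
So producers capture 6/12 = 0.5 of each unit of subsidy.

Producer share = 0.5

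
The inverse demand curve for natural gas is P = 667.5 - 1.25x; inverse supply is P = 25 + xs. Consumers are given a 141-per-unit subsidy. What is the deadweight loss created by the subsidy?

Pre-subsidy: 667.5 - 1.25x = 25 + x gives x* = 2570/9 and P* = 2795/9.
With the rebate, buyers effectively pay Pb = Ps − 141, where Ps is the price sellers receive.
On the curves, Pb = 667.5 - 1.25x and Ps = 25 + x; the wedge Ps − Pb = 141 gives 25 + x − (667.5 - 1.25x) = 141, so x' = 3134/9.
Then Pb = 667.5 − 1.25·(3134/9) = 2090/9 and Ps = 25 + 1·(3134/9) = 3359/9.
The subsidy expands output by 3134/9 − 2570/9 = 188/3 past the efficient level; on those units the gap between marginal cost and willingness to pay runs from 0 up to 141.
DWL = ½ × 141 × 188/3 = 4418.

Deadweight loss = 4418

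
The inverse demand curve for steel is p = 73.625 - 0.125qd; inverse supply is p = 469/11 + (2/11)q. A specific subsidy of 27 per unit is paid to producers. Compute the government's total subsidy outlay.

Pre-subsidy: 73.625 - 0.125q = 469/11 + (2/11)q gives q* = 101 and p* = 61.
With the subsidy, sellers receive ps = pb + 27 for each unit, where pb is the price buyers pay.
On the curves, pb = 73.625 - 0.125q and ps = 469/11 + (2/11)q; the wedge ps − pb = 27 gives 469/11 + (2/11)q − (73.625 - 0.125q) = 27, so q' = 189.
Then pb = 73.625 − 0.125·189 = 50 and ps = 469/11 + (2/11)·189 = 77.
Government outlay = subsidy × quantity = 27 × 189 = 5103.

Government cost = 5103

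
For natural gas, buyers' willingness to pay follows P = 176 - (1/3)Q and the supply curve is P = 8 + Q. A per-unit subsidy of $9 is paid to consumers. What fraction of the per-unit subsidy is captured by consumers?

Pre-subsidy: 176 - (1/3)Q = 8 + Q gives Q* = 126 and P* = 134.
With the rebate, buyers effectively pay Pb = Ps − 9, where Ps is the price sellers receive.
On the curves, Pb = 176 - (1/3)Q and Ps = 8 + Q; the wedge Ps − Pb = 9 gives 8 + Q − (176 - (1/3)Q) = 9, so Q' = 132.75.
Then Pb = 176 − (1/3)·132.75 = 131.75 and Ps = 8 + 1·132.75 = 140.75.
Buyers' price falls by P* − Pb = 134 − 131.75 = 2.25; sellers' price rises by Ps − P* = 140.75 − 134 = 6.75.
So consumers capture 2.25/9 = 0.25 of each unit of subsidy.

Consumer share = 0.25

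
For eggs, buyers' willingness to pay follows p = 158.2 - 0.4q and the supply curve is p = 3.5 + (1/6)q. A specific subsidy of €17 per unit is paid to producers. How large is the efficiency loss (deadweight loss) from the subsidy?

Pre-subsidy: 158.2 - 0.4q = 3.5 + (1/6)q gives q* = 273 and p* = 49.
With the subsidy, sellers receive ps = pb + 17 for each unit, where pb is the price buyers pay.
On the curves, pb = 158.2 - 0.4q and ps = 3.5 + (1/6)q; the wedge ps − pb = 17 gives 3.5 + (1/6)q − (158.2 - 0.4q) = 17, so q' = 303.
Then pb = 158.2 − 0.4·303 = 37 and ps = 3.5 + (1/6)·303 = 54.
The subsidy expands output by 303 − 273 = 30 past the efficient level; on those units the gap between marginal cost and willingness to pay runs from 0 up to 17.
DWL = ½ × 17 × 30 = 255.

Deadweight loss = €255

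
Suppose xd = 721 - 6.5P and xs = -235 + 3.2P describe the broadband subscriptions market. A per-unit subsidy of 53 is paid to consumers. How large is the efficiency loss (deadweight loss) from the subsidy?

Pre-subsidy: 721 - 6.5P = -235 + 3.2P gives P* = 9560/97, x* = 7797/97.
With the rebate, buyers effectively pay Pb = Ps − 53, where Ps is the price sellers receive.
Demand in terms of Ps becomes xd = 721 − 6.5(Ps − 53) = 1065.5 - 6.5Ps. Setting this equal to supply: 1065.5 - 6.5Ps = -235 + 3.2Ps, so Ps = 13005/97.
Buyers pay Pb = 13005/97 − 53 = 7864/97; x' = -235 + 3.2·(13005/97) = 18821/97.
The subsidy expands output by 18821/97 − 7797/97 = 11024/97 past the efficient level; on those units the gap between marginal cost and willingness to pay runs from 0 up to 53.
DWL = ½ × 53 × 11024/97 = 292136/97.

Deadweight loss = 292136/97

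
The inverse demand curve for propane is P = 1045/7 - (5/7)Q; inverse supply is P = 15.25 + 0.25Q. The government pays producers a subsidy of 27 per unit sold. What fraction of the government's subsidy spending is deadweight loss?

DWL / government spending = 14/167

Pre-subsidy: 1045/7 - (5/7)Q = 15.25 + 0.25Q gives Q* = 139 and P* = 50.
With the subsidy, sellers receive Ps = Pb + 27 for each unit, where Pb is the price buyers pay.
On the curves, Pb = 1045/7 - (5/7)Q and Ps = 15.25 + 0.25Q; the wedge Ps − Pb = 27 gives 15.25 + 0.25Q − (1045/7 - (5/7)Q) = 27, so Q' = 167.
Then Pb = 1045/7 − (5/7)·167 = 30 and Ps = 15.25 + 0.25·167 = 57.
ΔCS = ½(139 + 167)(50 − 30) = 3060; ΔPS = ½(139 + 167)(57 − 50) = 1071.
Government spending = 27 × 167 = 4509.
DWL = ½ × 27 × (167 − 139) = 378; fraction = 378 / 4509 = 14/167.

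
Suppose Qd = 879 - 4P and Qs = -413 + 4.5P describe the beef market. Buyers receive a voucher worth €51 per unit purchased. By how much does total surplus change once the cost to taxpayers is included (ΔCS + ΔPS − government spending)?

Pre-subsidy: 879 - 4P = -413 + 4.5P gives P* = 152, Q* = 271.
With the rebate, buyers effectively pay Pb = Ps − 51, where Ps is the price sellers receive.
Demand in terms of Ps becomes Qd = 879 − 4(Ps − 51) = 1083 - 4Ps. Setting this equal to supply: 1083 - 4Ps = -413 + 4.5Ps, so Ps = 176.
Buyers pay Pb = 176 − 51 = 125; Q' = -413 + 4.5·176 = 379.
ΔCS = ½(271 + 379)(152 − 125) = 8775; ΔPS = ½(271 + 379)(176 − 152) = 7800.
Government spending = 51 × 379 = 19329.
Net change = 8775 + 7800 − 19329 = -2754. The loss equals the DWL triangle ½·51·108.

Net change in total surplus = -€2754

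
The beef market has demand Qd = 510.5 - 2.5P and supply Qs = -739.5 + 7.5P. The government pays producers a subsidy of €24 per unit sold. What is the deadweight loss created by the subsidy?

Deadweight loss = €540

Pre-subsidy: 510.5 - 2.5P = -739.5 + 7.5P gives P* = 125, Q* = 198.
With the subsidy, sellers receive Ps = Pb + 24 for each unit, where Pb is the price buyers pay.
Supply in terms of Pb becomes Qs = -739.5 + 7.5(Pb + 24) = -559.5 + 7.5Pb. Setting this equal to demand: 510.5 - 2.5Pb = -559.5 + 7.5Pb, so Pb = 107.
Sellers receive Ps = 107 + 24 = 131; Q' = 510.5 − 2.5·107 = 243.
The subsidy expands output by 243 − 198 = 45 past the efficient level; on those units the gap between marginal cost and willingness to pay runs from 0 up to 24.
DWL = ½ × 24 × 45 = 540.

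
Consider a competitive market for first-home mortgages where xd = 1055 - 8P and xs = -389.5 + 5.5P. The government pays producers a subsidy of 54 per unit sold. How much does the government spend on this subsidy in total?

Pre-subsidy: 1055 - 8P = -389.5 + 5.5P gives P* = 107, x* = 199.
With the subsidy, sellers receive Ps = Pb + 54 for each unit, where Pb is the price buyers pay.
Supply in terms of Pb becomes xs = -389.5 + 5.5(Pb + 54) = -92.5 + 5.5Pb. Setting this equal to demand: 1055 - 8Pb = -92.5 + 5.5Pb, so Pb = 85.
Sellers receive Ps = 85 + 54 = 139; x' = 1055 − 8·85 = 375.
Government outlay = subsidy × quantity = 54 × 375 = 20250.

Government cost = 20250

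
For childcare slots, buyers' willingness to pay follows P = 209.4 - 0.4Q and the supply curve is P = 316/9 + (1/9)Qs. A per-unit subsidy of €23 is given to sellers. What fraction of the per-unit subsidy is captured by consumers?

Consumer share = 18/23

Pre-subsidy: 209.4 - 0.4Q = 316/9 + (1/9)Q gives Q* = 341 and P* = 73.
With the subsidy, sellers receive Ps = Pb + 23 for each unit, where Pb is the price buyers pay.
On the curves, Pb = 209.4 - 0.4Q and Ps = 316/9 + (1/9)Q; the wedge Ps − Pb = 23 gives 316/9 + (1/9)Q − (209.4 - 0.4Q) = 23, so Q' = 386.
Then Pb = 209.4 − 0.4·386 = 55 and Ps = 316/9 + (1/9)·386 = 78.
Buyers' price falls by P* − Pb = 73 − 55 = 18; sellers' price rises by Ps − P* = 78 − 73 = 5.
So consumers capture 18/23 = 18/23 of each unit of subsidy.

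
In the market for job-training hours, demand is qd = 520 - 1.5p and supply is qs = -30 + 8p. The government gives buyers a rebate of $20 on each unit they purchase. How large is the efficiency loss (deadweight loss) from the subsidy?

Deadweight loss = 4800/19

Pre-subsidy: 520 - 1.5p = -30 + 8p gives p* = 1100/19, q* = 8230/19.
With the rebate, buyers effectively pay pb = ps − 20, where ps is the price sellers receive.
Demand in terms of ps becomes qd = 520 − 1.5(ps − 20) = 550 - 1.5ps. Setting this equal to supply: 550 - 1.5ps = -30 + 8ps, so ps = 1160/19.
Buyers pay pb = 1160/19 − 20 = 780/19; q' = -30 + 8·(1160/19) = 8710/19.
The subsidy expands output by 8710/19 − 8230/19 = 480/19 past the efficient level; on those units the gap between marginal cost and willingness to pay runs from 0 up to 20.
DWL = ½ × 20 × 480/19 = 4800/19.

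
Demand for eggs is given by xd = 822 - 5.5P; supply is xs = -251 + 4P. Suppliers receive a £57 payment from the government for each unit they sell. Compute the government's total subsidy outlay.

Government cost = £18969

Pre-subsidy: 822 - 5.5P = -251 + 4P gives P* = 2146/19, x* = 3815/19.
With the subsidy, sellers receive Ps = Pb + 57 for each unit, where Pb is the price buyers pay.
Supply in terms of Pb becomes xs = -251 + 4(Pb + 57) = -23 + 4Pb. Setting this equal to demand: 822 - 5.5Pb = -23 + 4Pb, so Pb = 1690/19.
Sellers receive Ps = 1690/19 + 57 = 2773/19; x' = 822 − 5.5·(1690/19) = 6323/19.
Government outlay = subsidy × quantity = 57 × 6323/19 = 18969.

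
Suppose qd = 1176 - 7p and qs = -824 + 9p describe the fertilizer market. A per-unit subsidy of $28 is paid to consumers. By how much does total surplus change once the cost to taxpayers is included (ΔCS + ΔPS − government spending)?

Pre-subsidy: 1176 - 7p = -824 + 9p gives p* = 125, q* = 301.
With the rebate, buyers effectively pay pb = ps − 28, where ps is the price sellers receive.
Demand in terms of ps becomes qd = 1176 − 7(ps − 28) = 1372 - 7ps. Setting this equal to supply: 1372 - 7ps = -824 + 9ps, so ps = 137.25.
Buyers pay pb = 137.25 − 28 = 109.25; q' = -824 + 9·137.25 = 411.25.
ΔCS = ½(301 + 411.25)(125 − 109.25) = 5608.96875; ΔPS = ½(301 + 411.25)(137.25 − 125) = 4362.53125.
Government spending = 28 × 411.25 = 11515.
Net change = 5608.96875 + 4362.53125 − 11515 = -1543.5. The loss equals the DWL triangle ½·28·110.25.

Net change in total surplus = -$1543.5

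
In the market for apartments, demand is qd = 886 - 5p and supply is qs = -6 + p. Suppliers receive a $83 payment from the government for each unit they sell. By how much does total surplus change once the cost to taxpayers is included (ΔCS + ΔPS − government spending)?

Net change in total surplus = -34445/12

Pre-subsidy: 886 - 5p = -6 + p gives p* = 446/3, q* = 428/3.
With the subsidy, sellers receive ps = pb + 83 for each unit, where pb is the price buyers pay.
Supply in terms of pb becomes qs = -6 + 1(pb + 83) = 77 + pb. Setting this equal to demand: 886 - 5pb = 77 + pb, so pb = 809/6.
Sellers receive ps = 809/6 + 83 = 1307/6; q' = 886 − 5·(809/6) = 1271/6.
ΔCS = ½(428/3 + 1271/6)(446/3 − 809/6) = 58847/24; ΔPS = ½(428/3 + 1271/6)(1307/6 − 446/3) = 294235/24.
Government spending = 83 × 1271/6 = 105493/6.
Net change = 58847/24 + 294235/24 − 105493/6 = -34445/12. The loss equals the DWL triangle ½·83·415/6.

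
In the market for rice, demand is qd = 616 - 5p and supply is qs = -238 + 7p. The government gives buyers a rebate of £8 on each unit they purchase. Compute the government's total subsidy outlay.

Pre-subsidy: 616 - 5p = -238 + 7p gives p* = 427/6, q* = 1561/6.
With the rebate, buyers effectively pay pb = ps − 8, where ps is the price sellers receive.
Demand in terms of ps becomes qd = 616 − 5(ps − 8) = 656 - 5ps. Setting this equal to supply: 656 - 5ps = -238 + 7ps, so ps = 74.5.
Buyers pay pb = 74.5 − 8 = 66.5; q' = -238 + 7·74.5 = 283.5.
Government outlay = subsidy × quantity = 8 × 283.5 = 2268.

Government cost = £2268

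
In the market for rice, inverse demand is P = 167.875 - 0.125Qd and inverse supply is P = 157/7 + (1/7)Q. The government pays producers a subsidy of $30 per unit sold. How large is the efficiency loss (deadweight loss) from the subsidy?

Deadweight loss = $1680

Pre-subsidy: 167.875 - 0.125Q = 157/7 + (1/7)Q gives Q* = 543 and P* = 100.
With the subsidy, sellers receive Ps = Pb + 30 for each unit, where Pb is the price buyers pay.
On the curves, Pb = 167.875 - 0.125Q and Ps = 157/7 + (1/7)Q; the wedge Ps − Pb = 30 gives 157/7 + (1/7)Q − (167.875 - 0.125Q) = 30, so Q' = 655.
Then Pb = 167.875 − 0.125·655 = 86 and Ps = 157/7 + (1/7)·655 = 116.
The subsidy expands output by 655 − 543 = 112 past the efficient level; on those units the gap between marginal cost and willingness to pay runs from 0 up to 30.
DWL = ½ × 30 × 112 = 1680.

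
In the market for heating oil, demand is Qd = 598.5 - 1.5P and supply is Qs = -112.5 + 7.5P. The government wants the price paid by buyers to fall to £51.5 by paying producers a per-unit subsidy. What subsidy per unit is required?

Required subsidy s = £33 per unit

At a buyer price of 51.5, quantity demanded is 598.5 − 1.5·51.5 = 521.25.
Sellers supply 521.25 only when they receive Ps with -112.5 + 7.5·Ps = 521.25, i.e. Ps = 84.5.
s = Ps − Pb = 84.5 − 51.5 = 33.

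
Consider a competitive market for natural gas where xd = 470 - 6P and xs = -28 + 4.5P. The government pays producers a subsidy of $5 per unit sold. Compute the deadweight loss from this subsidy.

Pre-subsidy: 470 - 6P = -28 + 4.5P gives P* = 332/7, x* = 1298/7.
With the subsidy, sellers receive Ps = Pb + 5 for each unit, where Pb is the price buyers pay.
Supply in terms of Pb becomes xs = -28 + 4.5(Pb + 5) = -5.5 + 4.5Pb. Setting this equal to demand: 470 - 6Pb = -5.5 + 4.5Pb, so Pb = 317/7.
Sellers receive Ps = 317/7 + 5 = 352/7; x' = 470 − 6·(317/7) = 1388/7.
The subsidy expands output by 1388/7 − 1298/7 = 90/7 past the efficient level; on those units the gap between marginal cost and willingness to pay runs from 0 up to 5.
DWL = ½ × 5 × 90/7 = 225/7.

Deadweight loss = 225/7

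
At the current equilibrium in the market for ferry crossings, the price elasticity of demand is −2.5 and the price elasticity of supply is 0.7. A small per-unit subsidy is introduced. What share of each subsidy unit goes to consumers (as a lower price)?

Consumer share = 0.21875

For a small subsidy around the equilibrium, the benefit split depends on the relative slopes, which at a point are proportional to the elasticities.
Buyer share = εs/(εs + |εd|) = 0.7/(0.7 + 2.5) = 0.21875; seller share = |εd|/(εs + |εd|) = 0.78125.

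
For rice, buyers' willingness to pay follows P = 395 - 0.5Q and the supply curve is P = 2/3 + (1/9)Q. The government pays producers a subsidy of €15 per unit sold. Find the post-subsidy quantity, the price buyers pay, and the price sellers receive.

Q' = 7368/11; buyers pay 661/11; sellers receive 826/11

Pre-subsidy: 395 - 0.5Q = 2/3 + (1/9)Q gives Q* = 7098/11 and P* = 796/11.
With the subsidy, sellers receive Ps = Pb + 15 for each unit, where Pb is the price buyers pay.
On the curves, Pb = 395 - 0.5Q and Ps = 2/3 + (1/9)Q; the wedge Ps − Pb = 15 gives 2/3 + (1/9)Q − (395 - 0.5Q) = 15, so Q' = 7368/11.
Then Pb = 395 − 0.5·(7368/11) = 661/11 and Ps = 2/3 + (1/9)·(7368/11) = 826/11.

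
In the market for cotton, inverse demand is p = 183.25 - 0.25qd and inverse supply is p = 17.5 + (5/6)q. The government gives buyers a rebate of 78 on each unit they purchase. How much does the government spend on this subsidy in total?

Pre-subsidy: 183.25 - 0.25q = 17.5 + (5/6)q gives q* = 153 and p* = 145.
With the rebate, buyers effectively pay pb = ps − 78, where ps is the price sellers receive.
On the curves, pb = 183.25 - 0.25q and ps = 17.5 + (5/6)q; the wedge ps − pb = 78 gives 17.5 + (5/6)q − (183.25 - 0.25q) = 78, so q' = 225.
Then pb = 183.25 − 0.25·225 = 127 and ps = 17.5 + (5/6)·225 = 205.
Government outlay = subsidy × quantity = 78 × 225 = 17550.

Government cost = 17550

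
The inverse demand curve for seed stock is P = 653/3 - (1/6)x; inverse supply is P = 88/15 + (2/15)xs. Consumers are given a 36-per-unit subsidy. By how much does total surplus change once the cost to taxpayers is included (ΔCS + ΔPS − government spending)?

Pre-subsidy: 653/3 - (1/6)x = 88/15 + (2/15)x gives x* = 706 and P* = 100.
With the rebate, buyers effectively pay Pb = Ps − 36, where Ps is the price sellers receive.
On the curves, Pb = 653/3 - (1/6)x and Ps = 88/15 + (2/15)x; the wedge Ps − Pb = 36 gives 88/15 + (2/15)x − (653/3 - (1/6)x) = 36, so x' = 826.
Then Pb = 653/3 − (1/6)·826 = 80 and Ps = 88/15 + (2/15)·826 = 116.
ΔCS = ½(706 + 826)(100 − 80) = 15320; ΔPS = ½(706 + 826)(116 − 100) = 12256.
Government spending = 36 × 826 = 29736.
Net change = 15320 + 12256 − 29736 = -2160. The loss equals the DWL triangle ½·36·120.

Net change in total surplus = -2160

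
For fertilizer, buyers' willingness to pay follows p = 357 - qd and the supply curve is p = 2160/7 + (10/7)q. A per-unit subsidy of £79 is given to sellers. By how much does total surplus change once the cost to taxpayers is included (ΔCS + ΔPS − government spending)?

Net change in total surplus = -43687/34

Pre-subsidy: 357 - q = 2160/7 + (10/7)q gives q* = 339/17 and p* = 5730/17.
With the subsidy, sellers receive ps = pb + 79 for each unit, where pb is the price buyers pay.
On the curves, pb = 357 - q and ps = 2160/7 + (10/7)q; the wedge ps − pb = 79 gives 2160/7 + (10/7)q − (357 - q) = 79, so q' = 892/17.
Then pb = 357 − 1·(892/17) = 5177/17 and ps = 2160/7 + (10/7)·(892/17) = 6520/17.
ΔCS = ½(339/17 + 892/17)(5730/17 − 5177/17) = 680743/578; ΔPS = ½(339/17 + 892/17)(6520/17 − 5730/17) = 486245/289.
Government spending = 79 × 892/17 = 70468/17.
Net change = 680743/578 + 486245/289 − 70468/17 = -43687/34. The loss equals the DWL triangle ½·79·553/17.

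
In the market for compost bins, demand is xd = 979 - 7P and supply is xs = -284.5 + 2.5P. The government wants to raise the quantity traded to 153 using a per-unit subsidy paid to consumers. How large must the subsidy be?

At x = 153, invert demand for the buyer price: Pb = (979 − 153)/7 = 118; invert supply for the seller price: Ps = (153 − (-284.5))/2.5 = 175.
The subsidy must fill the gap: s = Ps − Pb = 175 − 118 = 57.

Required subsidy s = 57 per unit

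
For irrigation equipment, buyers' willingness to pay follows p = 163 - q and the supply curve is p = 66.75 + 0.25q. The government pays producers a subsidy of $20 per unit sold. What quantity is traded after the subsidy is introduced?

Pre-subsidy: 163 - q = 66.75 + 0.25q gives q* = 77 and p* = 86.
With the subsidy, sellers receive ps = pb + 20 for each unit, where pb is the price buyers pay.
On the curves, pb = 163 - q and ps = 66.75 + 0.25q; the wedge ps − pb = 20 gives 66.75 + 0.25q − (163 - q) = 20, so q' = 93.
Then pb = 163 − 1·93 = 70 and ps = 66.75 + 0.25·93 = 90.

q' = 93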